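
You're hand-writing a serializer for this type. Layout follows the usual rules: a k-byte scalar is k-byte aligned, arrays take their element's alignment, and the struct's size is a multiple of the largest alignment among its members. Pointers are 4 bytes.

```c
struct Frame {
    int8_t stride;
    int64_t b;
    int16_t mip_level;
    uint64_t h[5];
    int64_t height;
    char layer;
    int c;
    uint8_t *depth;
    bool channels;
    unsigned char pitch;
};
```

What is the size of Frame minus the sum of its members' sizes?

18

stride at 0 (size 1, align 1) → ends 1
pad 7 to align 8 for b
b at 8 (size 8, align 8) → ends 16
mip_level at 16 (size 2, align 2) → ends 18
pad 6 to align 8 for h
h at 24 (size 40, align 8) → ends 64
height at 64 (size 8, align 8) → ends 72
layer at 72 (size 1, align 1) → ends 73
pad 3 to align 4 for c
c at 76 (size 4, align 4) → ends 80
depth at 80 (size 4, align 4) → ends 84
channels at 84 (size 1, align 1) → ends 85
pitch at 85 (size 1, align 1) → ends 86
tail pad 2 to reach multiple of 8
total 88 bytes, alignment 8
data bytes 70, size 88 → padding 18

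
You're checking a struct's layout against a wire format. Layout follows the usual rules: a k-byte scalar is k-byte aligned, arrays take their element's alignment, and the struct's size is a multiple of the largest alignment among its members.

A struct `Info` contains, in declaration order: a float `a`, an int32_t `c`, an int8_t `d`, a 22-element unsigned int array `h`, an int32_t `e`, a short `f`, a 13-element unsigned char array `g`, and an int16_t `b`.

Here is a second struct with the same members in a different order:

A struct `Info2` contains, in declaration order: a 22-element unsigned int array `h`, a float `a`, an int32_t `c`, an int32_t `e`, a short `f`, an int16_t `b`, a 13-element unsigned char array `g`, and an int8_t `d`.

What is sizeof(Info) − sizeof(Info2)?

0..4  a  (4B, 4-aligned)
4..8  c  (4B, 4-aligned)
8..9  d  (1B, 1-aligned)
9..12  -- padding (3B)
12..100  h  (88B, 4-aligned)
100..104  e  (4B, 4-aligned)
104..106  f  (2B, 2-aligned)
106..119  g  (13B, 1-aligned)
119..120  -- padding (1B)
120..122  b  (2B, 2-aligned)
122..124  -- tail padding (2B)
sizeof = 124, alignof = 4
— Info2 —
0..88  h  (88B, 4-aligned)
88..92  a  (4B, 4-aligned)
92..96  c  (4B, 4-aligned)
96..100  e  (4B, 4-aligned)
100..102  f  (2B, 2-aligned)
102..104  b  (2B, 2-aligned)
104..117  g  (13B, 1-aligned)
117..118  d  (1B, 1-aligned)
118..120  -- tail padding (2B)
sizeof = 120, alignof = 4
124 − 120 = 4

4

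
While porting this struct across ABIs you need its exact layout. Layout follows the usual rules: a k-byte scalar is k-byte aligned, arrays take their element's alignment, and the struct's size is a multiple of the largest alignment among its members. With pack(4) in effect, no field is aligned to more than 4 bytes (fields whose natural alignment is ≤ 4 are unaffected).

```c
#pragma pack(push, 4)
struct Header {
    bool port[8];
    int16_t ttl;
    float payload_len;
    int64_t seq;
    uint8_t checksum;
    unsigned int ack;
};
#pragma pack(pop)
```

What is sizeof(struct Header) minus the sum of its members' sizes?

@0: port [8B, align 1] → 8
@8: ttl [2B, align 2] → 10
+2 pad (align 4)
@12: payload_len [4B, align 4] → 16
@16: seq [8B, align 4] → 24
@24: checksum [1B, align 1] → 25
+3 pad (align 4)
@28: ack [4B, align 4] → 32
size 32, align 4
data bytes 27, size 32 → padding 5

5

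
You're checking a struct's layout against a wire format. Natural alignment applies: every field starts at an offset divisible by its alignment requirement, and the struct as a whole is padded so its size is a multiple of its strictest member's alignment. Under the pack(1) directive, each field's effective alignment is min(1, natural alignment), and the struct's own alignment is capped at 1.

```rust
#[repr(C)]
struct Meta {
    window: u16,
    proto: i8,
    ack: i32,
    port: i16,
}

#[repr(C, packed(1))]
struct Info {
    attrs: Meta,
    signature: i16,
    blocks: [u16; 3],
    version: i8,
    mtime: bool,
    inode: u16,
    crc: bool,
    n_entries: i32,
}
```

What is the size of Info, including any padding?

29 bytes

Meta: 0..2  window  (2B, 2-aligned); 2..3  proto  (1B, 1-aligned); 3..4  -- padding (1B); 4..8  ack  (4B, 4-aligned); 8..10  port  (2B, 2-aligned); 10..12  -- tail padding (2B); sizeof = 12, alignof = 4
0..12  attrs  (12B, 1-aligned)
12..14  signature  (2B, 1-aligned)
14..20  blocks  (6B, 1-aligned)
20..21  version  (1B, 1-aligned)
21..22  mtime  (1B, 1-aligned)
22..24  inode  (2B, 1-aligned)
24..25  crc  (1B, 1-aligned)
25..29  n_entries  (4B, 1-aligned)
sizeof = 29, alignof = 1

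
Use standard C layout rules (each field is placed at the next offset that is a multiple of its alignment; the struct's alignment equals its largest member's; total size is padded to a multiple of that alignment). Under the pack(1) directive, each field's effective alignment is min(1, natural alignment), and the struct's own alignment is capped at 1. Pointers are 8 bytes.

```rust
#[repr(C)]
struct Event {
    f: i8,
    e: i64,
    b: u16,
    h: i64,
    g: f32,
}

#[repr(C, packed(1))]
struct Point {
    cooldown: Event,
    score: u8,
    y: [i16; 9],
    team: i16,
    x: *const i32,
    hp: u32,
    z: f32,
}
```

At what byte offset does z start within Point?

Event: @0: f [1B, align 1] → 1; +7 pad (align 8); @8: e [8B, align 8] → 16; @16: b [2B, align 2] → 18; +6 pad (align 8); @24: h [8B, align 8] → 32; @32: g [4B, align 4] → 36; +4 tail pad (align 8); size 40, align 8
@0: cooldown [40B, align 1] → 40
@40: score [1B, align 1] → 41
@41: y [18B, align 1] → 59
@59: team [2B, align 1] → 61
@61: x [8B, align 1] → 69
@69: hp [4B, align 1] → 73
@73: z [4B, align 1] → 77

73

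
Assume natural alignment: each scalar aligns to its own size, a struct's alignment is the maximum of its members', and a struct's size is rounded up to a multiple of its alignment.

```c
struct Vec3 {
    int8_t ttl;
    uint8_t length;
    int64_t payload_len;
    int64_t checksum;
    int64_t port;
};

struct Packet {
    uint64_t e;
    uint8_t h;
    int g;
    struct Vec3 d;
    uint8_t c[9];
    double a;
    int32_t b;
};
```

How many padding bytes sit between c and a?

7

Vec3: 0..1  ttl  (1B, 1-aligned); 1..2  length  (1B, 1-aligned); 2..8  -- padding (6B); 8..16  payload_len  (8B, 8-aligned); 16..24  checksum  (8B, 8-aligned); 24..32  port  (8B, 8-aligned); sizeof = 32, alignof = 8
0..8  e  (8B, 8-aligned)
8..9  h  (1B, 1-aligned)
9..12  -- padding (3B)
12..16  g  (4B, 4-aligned)
16..48  d  (32B, 8-aligned)
48..57  c  (9B, 1-aligned)
57..64  -- padding (7B)
64..72  a  (8B, 8-aligned)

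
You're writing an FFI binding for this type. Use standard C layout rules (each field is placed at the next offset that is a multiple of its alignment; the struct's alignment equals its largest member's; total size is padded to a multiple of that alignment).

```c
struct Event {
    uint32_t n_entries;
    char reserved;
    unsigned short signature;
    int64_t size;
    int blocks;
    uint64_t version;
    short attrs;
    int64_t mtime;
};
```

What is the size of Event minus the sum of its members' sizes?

11

@0: n_entries [4B, align 4] → 4
@4: reserved [1B, align 1] → 5
+1 pad (align 2)
@6: signature [2B, align 2] → 8
@8: size [8B, align 8] → 16
@16: blocks [4B, align 4] → 20
+4 pad (align 8)
@24: version [8B, align 8] → 32
@32: attrs [2B, align 2] → 34
+6 pad (align 8)
@40: mtime [8B, align 8] → 48
size 48, align 8
data bytes 37, size 48 → padding 11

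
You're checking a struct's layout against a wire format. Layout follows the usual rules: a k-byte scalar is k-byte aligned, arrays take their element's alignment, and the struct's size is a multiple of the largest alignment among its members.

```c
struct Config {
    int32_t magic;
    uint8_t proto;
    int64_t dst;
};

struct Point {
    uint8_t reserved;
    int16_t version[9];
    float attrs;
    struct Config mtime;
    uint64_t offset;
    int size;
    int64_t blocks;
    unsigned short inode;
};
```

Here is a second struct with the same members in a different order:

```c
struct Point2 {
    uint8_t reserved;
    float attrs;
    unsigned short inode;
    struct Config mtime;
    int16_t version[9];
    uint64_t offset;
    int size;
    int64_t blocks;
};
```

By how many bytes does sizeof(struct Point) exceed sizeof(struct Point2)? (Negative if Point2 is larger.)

-8

Config: @0: magic [4B, align 4] → 4; @4: proto [1B, align 1] → 5; +3 pad (align 8); @8: dst [8B, align 8] → 16; size 16, align 8
@0: reserved [1B, align 1] → 1
+1 pad (align 2)
@2: version [18B, align 2] → 20
@20: attrs [4B, align 4] → 24
@24: mtime [16B, align 8] → 40
@40: offset [8B, align 8] → 48
@48: size [4B, align 4] → 52
+4 pad (align 8)
@56: blocks [8B, align 8] → 64
@64: inode [2B, align 2] → 66
+6 tail pad (align 8)
size 72, align 8
— Point2 —
@0: reserved [1B, align 1] → 1
+3 pad (align 4)
@4: attrs [4B, align 4] → 8
@8: inode [2B, align 2] → 10
+6 pad (align 8)
@16: mtime [16B, align 8] → 32
@32: version [18B, align 2] → 50
+6 pad (align 8)
@56: offset [8B, align 8] → 64
@64: size [4B, align 4] → 68
+4 pad (align 8)
@72: blocks [8B, align 8] → 80
size 80, align 8
72 − 80 = -8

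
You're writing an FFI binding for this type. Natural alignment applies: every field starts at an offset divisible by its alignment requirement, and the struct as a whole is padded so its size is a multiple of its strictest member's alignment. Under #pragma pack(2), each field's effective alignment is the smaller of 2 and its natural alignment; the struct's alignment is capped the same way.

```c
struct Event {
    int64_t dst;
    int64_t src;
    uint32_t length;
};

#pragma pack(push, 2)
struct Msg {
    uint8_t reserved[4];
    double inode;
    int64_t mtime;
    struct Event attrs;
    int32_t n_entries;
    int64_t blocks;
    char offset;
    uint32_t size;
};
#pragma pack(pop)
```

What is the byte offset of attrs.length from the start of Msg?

Event: dst at 0 (size 8, align 8) → ends 8; src at 8 (size 8, align 8) → ends 16; length at 16 (size 4, align 4) → ends 20; tail pad 4 to reach multiple of 8; total 24 bytes, alignment 8
reserved at 0 (size 4, align 1) → ends 4
inode at 4 (size 8, align 2) → ends 12
mtime at 12 (size 8, align 2) → ends 20
attrs at 20 (size 24, align 2) → ends 44
within Event: length at 16
20 + 16 = 36

36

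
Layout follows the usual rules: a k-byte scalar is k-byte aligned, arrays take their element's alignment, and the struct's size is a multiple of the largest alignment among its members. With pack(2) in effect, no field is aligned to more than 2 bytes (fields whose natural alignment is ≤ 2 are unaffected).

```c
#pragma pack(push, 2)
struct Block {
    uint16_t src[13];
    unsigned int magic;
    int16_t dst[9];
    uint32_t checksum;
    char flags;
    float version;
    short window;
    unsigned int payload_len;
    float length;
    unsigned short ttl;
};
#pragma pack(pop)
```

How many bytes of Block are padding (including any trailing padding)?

1

src at 0 (size 26, align 2) → ends 26
magic at 26 (size 4, align 2) → ends 30
dst at 30 (size 18, align 2) → ends 48
checksum at 48 (size 4, align 2) → ends 52
flags at 52 (size 1, align 1) → ends 53
pad 1 to align 2 for version
version at 54 (size 4, align 2) → ends 58
window at 58 (size 2, align 2) → ends 60
payload_len at 60 (size 4, align 2) → ends 64
length at 64 (size 4, align 2) → ends 68
ttl at 68 (size 2, align 2) → ends 70
total 70 bytes, alignment 2
data bytes 69, size 70 → padding 1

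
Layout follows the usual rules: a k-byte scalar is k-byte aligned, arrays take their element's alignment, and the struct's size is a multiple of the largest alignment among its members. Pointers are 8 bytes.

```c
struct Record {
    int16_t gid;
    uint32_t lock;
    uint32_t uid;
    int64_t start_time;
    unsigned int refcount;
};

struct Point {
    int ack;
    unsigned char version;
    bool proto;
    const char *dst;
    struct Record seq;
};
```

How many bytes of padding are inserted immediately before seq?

Record: @0: gid [2B, align 2] → 2; +2 pad (align 4); @4: lock [4B, align 4] → 8; @8: uid [4B, align 4] → 12; +4 pad (align 8); @16: start_time [8B, align 8] → 24; @24: refcount [4B, align 4] → 28; +4 tail pad (align 8); size 32, align 8
@0: ack [4B, align 4] → 4
@4: version [1B, align 1] → 5
@5: proto [1B, align 1] → 6
+2 pad (align 8)
@8: dst [8B, align 8] → 16
@16: seq [32B, align 8] → 48

0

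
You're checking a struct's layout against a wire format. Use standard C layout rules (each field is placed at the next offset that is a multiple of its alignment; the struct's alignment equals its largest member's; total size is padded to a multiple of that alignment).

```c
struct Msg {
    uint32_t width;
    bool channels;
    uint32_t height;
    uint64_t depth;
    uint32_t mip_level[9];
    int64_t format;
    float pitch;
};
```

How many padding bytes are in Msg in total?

15

0..4  width  (4B, 4-aligned)
4..5  channels  (1B, 1-aligned)
5..8  -- padding (3B)
8..12  height  (4B, 4-aligned)
12..16  -- padding (4B)
16..24  depth  (8B, 8-aligned)
24..60  mip_level  (36B, 4-aligned)
60..64  -- padding (4B)
64..72  format  (8B, 8-aligned)
72..76  pitch  (4B, 4-aligned)
76..80  -- tail padding (4B)
sizeof = 80, alignof = 8
data bytes 65, size 80 → padding 15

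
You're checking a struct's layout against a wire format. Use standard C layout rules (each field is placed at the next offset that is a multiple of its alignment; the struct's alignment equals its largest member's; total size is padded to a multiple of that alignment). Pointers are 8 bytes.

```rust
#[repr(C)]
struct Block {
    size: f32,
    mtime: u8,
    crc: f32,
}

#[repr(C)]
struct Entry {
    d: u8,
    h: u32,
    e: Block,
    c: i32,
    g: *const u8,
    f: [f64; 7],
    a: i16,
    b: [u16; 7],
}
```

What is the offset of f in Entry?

32

Block: size at 0 (size 4, align 4) → ends 4; mtime at 4 (size 1, align 1) → ends 5; pad 3 to align 4 for crc; crc at 8 (size 4, align 4) → ends 12; total 12 bytes, alignment 4
d at 0 (size 1, align 1) → ends 1
pad 3 to align 4 for h
h at 4 (size 4, align 4) → ends 8
e at 8 (size 12, align 4) → ends 20
c at 20 (size 4, align 4) → ends 24
g at 24 (size 8, align 8) → ends 32
f at 32 (size 56, align 8) → ends 88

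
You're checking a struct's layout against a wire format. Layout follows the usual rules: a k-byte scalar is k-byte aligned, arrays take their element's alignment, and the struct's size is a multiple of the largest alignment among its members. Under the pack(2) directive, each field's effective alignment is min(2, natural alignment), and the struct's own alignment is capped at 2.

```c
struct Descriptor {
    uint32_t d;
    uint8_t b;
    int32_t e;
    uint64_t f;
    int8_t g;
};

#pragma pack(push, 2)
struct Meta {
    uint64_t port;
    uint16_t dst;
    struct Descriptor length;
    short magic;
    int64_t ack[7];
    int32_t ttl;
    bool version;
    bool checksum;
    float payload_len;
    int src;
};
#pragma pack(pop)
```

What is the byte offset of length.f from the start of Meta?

Descriptor: 0..4  d  (4B, 4-aligned); 4..5  b  (1B, 1-aligned); 5..8  -- padding (3B); 8..12  e  (4B, 4-aligned); 12..16  -- padding (4B); 16..24  f  (8B, 8-aligned); 24..25  g  (1B, 1-aligned); 25..32  -- tail padding (7B); sizeof = 32, alignof = 8
0..8  port  (8B, 2-aligned)
8..10  dst  (2B, 2-aligned)
10..42  length  (32B, 2-aligned)
within Descriptor: f at 16
10 + 16 = 26

26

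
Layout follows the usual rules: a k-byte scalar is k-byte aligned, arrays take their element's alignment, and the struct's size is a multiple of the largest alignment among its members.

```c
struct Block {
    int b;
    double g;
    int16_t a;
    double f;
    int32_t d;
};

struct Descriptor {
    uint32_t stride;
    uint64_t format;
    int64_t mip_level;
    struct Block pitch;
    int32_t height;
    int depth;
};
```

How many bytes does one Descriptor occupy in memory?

72

Block: 0..4  b  (4B, 4-aligned); 4..8  -- padding (4B); 8..16  g  (8B, 8-aligned); 16..18  a  (2B, 2-aligned); 18..24  -- padding (6B); 24..32  f  (8B, 8-aligned); 32..36  d  (4B, 4-aligned); 36..40  -- tail padding (4B); sizeof = 40, alignof = 8
0..4  stride  (4B, 4-aligned)
4..8  -- padding (4B)
8..16  format  (8B, 8-aligned)
16..24  mip_level  (8B, 8-aligned)
24..64  pitch  (40B, 8-aligned)
64..68  height  (4B, 4-aligned)
68..72  depth  (4B, 4-aligned)
sizeof = 72, alignof = 8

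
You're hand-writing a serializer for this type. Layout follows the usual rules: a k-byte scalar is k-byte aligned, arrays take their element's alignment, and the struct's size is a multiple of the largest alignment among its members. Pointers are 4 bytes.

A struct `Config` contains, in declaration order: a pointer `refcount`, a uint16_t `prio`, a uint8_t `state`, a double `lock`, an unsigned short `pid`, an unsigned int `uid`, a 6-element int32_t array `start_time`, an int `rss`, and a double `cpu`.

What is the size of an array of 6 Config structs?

refcount at 0 (size 4, align 4) → ends 4
prio at 4 (size 2, align 2) → ends 6
state at 6 (size 1, align 1) → ends 7
pad 1 to align 8 for lock
lock at 8 (size 8, align 8) → ends 16
pid at 16 (size 2, align 2) → ends 18
pad 2 to align 4 for uid
uid at 20 (size 4, align 4) → ends 24
start_time at 24 (size 24, align 4) → ends 48
rss at 48 (size 4, align 4) → ends 52
pad 4 to align 8 for cpu
cpu at 56 (size 8, align 8) → ends 64
total 64 bytes, alignment 8
array of 6: 6 × 64 = 384

384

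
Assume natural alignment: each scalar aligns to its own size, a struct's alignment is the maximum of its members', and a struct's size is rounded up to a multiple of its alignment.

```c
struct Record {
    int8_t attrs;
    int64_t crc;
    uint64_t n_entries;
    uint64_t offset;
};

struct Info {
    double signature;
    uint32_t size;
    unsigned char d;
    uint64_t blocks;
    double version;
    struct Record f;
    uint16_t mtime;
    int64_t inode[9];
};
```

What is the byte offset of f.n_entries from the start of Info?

Record: 0..1  attrs  (1B, 1-aligned); 1..8  -- padding (7B); 8..16  crc  (8B, 8-aligned); 16..24  n_entries  (8B, 8-aligned); 24..32  offset  (8B, 8-aligned); sizeof = 32, alignof = 8
0..8  signature  (8B, 8-aligned)
8..12  size  (4B, 4-aligned)
12..13  d  (1B, 1-aligned)
13..16  -- padding (3B)
16..24  blocks  (8B, 8-aligned)
24..32  version  (8B, 8-aligned)
32..64  f  (32B, 8-aligned)
within Record: n_entries at 16
32 + 16 = 48

48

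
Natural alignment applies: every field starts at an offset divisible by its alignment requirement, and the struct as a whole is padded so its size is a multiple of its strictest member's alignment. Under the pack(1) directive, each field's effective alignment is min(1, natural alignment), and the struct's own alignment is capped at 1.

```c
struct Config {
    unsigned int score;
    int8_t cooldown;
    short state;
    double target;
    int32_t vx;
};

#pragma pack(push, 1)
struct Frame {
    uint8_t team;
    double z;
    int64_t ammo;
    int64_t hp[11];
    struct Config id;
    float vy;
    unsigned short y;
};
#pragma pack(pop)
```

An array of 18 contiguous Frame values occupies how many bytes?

Config: @0: score [4B, align 4] → 4; @4: cooldown [1B, align 1] → 5; +1 pad (align 2); @6: state [2B, align 2] → 8; @8: target [8B, align 8] → 16; @16: vx [4B, align 4] → 20; +4 tail pad (align 8); size 24, align 8
@0: team [1B, align 1] → 1
@1: z [8B, align 1] → 9
@9: ammo [8B, align 1] → 17
@17: hp [88B, align 1] → 105
@105: id [24B, align 1] → 129
@129: vy [4B, align 1] → 133
@133: y [2B, align 1] → 135
size 135, align 1
array of 18: 18 × 135 = 2430

2430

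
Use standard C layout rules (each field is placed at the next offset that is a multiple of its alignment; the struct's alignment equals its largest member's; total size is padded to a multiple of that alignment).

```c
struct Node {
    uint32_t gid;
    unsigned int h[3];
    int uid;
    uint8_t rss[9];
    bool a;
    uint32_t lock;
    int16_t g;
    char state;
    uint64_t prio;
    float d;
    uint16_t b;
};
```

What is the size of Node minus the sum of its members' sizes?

5

@0: gid [4B, align 4] → 4
@4: h [12B, align 4] → 16
@16: uid [4B, align 4] → 20
@20: rss [9B, align 1] → 29
@29: a [1B, align 1] → 30
+2 pad (align 4)
@32: lock [4B, align 4] → 36
@36: g [2B, align 2] → 38
@38: state [1B, align 1] → 39
+1 pad (align 8)
@40: prio [8B, align 8] → 48
@48: d [4B, align 4] → 52
@52: b [2B, align 2] → 54
+2 tail pad (align 8)
size 56, align 8
data bytes 51, size 56 → padding 5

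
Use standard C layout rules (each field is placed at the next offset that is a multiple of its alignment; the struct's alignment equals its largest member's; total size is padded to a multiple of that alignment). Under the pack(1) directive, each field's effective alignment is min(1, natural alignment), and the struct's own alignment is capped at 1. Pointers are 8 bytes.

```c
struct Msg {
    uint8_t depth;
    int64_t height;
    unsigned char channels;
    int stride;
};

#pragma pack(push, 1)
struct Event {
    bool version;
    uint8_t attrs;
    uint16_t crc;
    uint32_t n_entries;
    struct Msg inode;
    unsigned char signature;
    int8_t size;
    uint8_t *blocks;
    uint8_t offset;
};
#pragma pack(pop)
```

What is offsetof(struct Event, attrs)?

Msg: depth at 0 (size 1, align 1) → ends 1; pad 7 to align 8 for height; height at 8 (size 8, align 8) → ends 16; channels at 16 (size 1, align 1) → ends 17; pad 3 to align 4 for stride; stride at 20 (size 4, align 4) → ends 24; total 24 bytes, alignment 8
version at 0 (size 1, align 1) → ends 1
attrs at 1 (size 1, align 1) → ends 2

1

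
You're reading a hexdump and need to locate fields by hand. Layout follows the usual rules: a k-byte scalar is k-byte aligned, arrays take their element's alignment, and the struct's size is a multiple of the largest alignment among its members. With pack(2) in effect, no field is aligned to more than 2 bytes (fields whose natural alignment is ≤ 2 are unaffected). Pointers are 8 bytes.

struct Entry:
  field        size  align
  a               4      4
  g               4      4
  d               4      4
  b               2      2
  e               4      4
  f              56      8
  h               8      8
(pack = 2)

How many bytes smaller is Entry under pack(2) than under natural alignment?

natural layout:
  a at 0 (size 4, align 4) → ends 4
  g at 4 (size 4, align 4) → ends 8
  d at 8 (size 4, align 4) → ends 12
  b at 12 (size 2, align 2) → ends 14
  pad 2 to align 4 for e
  e at 16 (size 4, align 4) → ends 20
  pad 4 to align 8 for f
  f at 24 (size 56, align 8) → ends 80
  h at 80 (size 8, align 8) → ends 88
  total 88 bytes, alignment 8
packed(2) layout:
  a at 0 (size 4, align 2) → ends 4
  g at 4 (size 4, align 2) → ends 8
  d at 8 (size 4, align 2) → ends 12
  b at 12 (size 2, align 2) → ends 14
  e at 14 (size 4, align 2) → ends 18
  f at 18 (size 56, align 2) → ends 74
  h at 74 (size 8, align 2) → ends 82
  total 82 bytes, alignment 2
88 − 82 = 6

6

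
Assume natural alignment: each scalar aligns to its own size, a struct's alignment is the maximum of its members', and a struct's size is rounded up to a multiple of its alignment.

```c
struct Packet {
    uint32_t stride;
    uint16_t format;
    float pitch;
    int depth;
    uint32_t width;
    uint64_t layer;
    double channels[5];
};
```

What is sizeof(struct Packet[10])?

720

0..4  stride  (4B, 4-aligned)
4..6  format  (2B, 2-aligned)
6..8  -- padding (2B)
8..12  pitch  (4B, 4-aligned)
12..16  depth  (4B, 4-aligned)
16..20  width  (4B, 4-aligned)
20..24  -- padding (4B)
24..32  layer  (8B, 8-aligned)
32..72  channels  (40B, 8-aligned)
sizeof = 72, alignof = 8
array of 10: 10 × 72 = 720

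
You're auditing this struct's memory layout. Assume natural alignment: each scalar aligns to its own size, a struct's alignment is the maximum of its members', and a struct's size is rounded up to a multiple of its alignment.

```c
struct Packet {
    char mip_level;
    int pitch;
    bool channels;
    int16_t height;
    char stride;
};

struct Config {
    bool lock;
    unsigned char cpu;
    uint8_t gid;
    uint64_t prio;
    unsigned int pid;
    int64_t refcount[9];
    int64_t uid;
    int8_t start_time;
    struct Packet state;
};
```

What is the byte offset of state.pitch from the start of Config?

112

Packet: 0..1  mip_level  (1B, 1-aligned); 1..4  -- padding (3B); 4..8  pitch  (4B, 4-aligned); 8..9  channels  (1B, 1-aligned); 9..10  -- padding (1B); 10..12  height  (2B, 2-aligned); 12..13  stride  (1B, 1-aligned); 13..16  -- tail padding (3B); sizeof = 16, alignof = 4
0..1  lock  (1B, 1-aligned)
1..2  cpu  (1B, 1-aligned)
2..3  gid  (1B, 1-aligned)
3..8  -- padding (5B)
8..16  prio  (8B, 8-aligned)
16..20  pid  (4B, 4-aligned)
20..24  -- padding (4B)
24..96  refcount  (72B, 8-aligned)
96..104  uid  (8B, 8-aligned)
104..105  start_time  (1B, 1-aligned)
105..108  -- padding (3B)
108..124  state  (16B, 4-aligned)
within Packet: pitch at 4
108 + 4 = 112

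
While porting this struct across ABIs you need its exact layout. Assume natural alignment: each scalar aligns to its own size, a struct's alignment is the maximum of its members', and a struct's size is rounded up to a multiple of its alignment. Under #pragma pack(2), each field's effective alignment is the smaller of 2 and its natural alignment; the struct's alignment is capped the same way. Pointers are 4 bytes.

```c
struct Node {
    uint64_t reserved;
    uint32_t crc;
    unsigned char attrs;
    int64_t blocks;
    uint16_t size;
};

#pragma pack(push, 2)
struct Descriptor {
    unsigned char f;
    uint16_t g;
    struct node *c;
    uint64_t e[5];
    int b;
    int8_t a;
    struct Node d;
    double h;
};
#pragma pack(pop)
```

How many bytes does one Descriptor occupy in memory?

Node: 0..8  reserved  (8B, 8-aligned); 8..12  crc  (4B, 4-aligned); 12..13  attrs  (1B, 1-aligned); 13..16  -- padding (3B); 16..24  blocks  (8B, 8-aligned); 24..26  size  (2B, 2-aligned); 26..32  -- tail padding (6B); sizeof = 32, alignof = 8
0..1  f  (1B, 1-aligned)
1..2  -- padding (1B)
2..4  g  (2B, 2-aligned)
4..8  c  (4B, 2-aligned)
8..48  e  (40B, 2-aligned)
48..52  b  (4B, 2-aligned)
52..53  a  (1B, 1-aligned)
53..54  -- padding (1B)
54..86  d  (32B, 2-aligned)
86..94  h  (8B, 2-aligned)
sizeof = 94, alignof = 2

94 bytes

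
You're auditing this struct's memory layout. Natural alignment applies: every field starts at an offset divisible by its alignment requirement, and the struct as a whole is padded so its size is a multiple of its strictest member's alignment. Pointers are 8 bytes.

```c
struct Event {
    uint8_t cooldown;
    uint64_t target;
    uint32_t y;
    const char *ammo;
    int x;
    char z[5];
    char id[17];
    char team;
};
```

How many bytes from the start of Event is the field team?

@0: cooldown [1B, align 1] → 1
+7 pad (align 8)
@8: target [8B, align 8] → 16
@16: y [4B, align 4] → 20
+4 pad (align 8)
@24: ammo [8B, align 8] → 32
@32: x [4B, align 4] → 36
@36: z [5B, align 1] → 41
@41: id [17B, align 1] → 58
@58: team [1B, align 1] → 59

58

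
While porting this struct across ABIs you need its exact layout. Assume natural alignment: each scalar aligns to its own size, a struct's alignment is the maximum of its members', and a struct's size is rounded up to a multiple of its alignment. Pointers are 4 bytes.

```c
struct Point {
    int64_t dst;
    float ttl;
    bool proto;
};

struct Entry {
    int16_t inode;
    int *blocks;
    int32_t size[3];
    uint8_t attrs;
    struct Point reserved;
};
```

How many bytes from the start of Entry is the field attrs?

20

Point: @0: dst [8B, align 8] → 8; @8: ttl [4B, align 4] → 12; @12: proto [1B, align 1] → 13; +3 tail pad (align 8); size 16, align 8
@0: inode [2B, align 2] → 2
+2 pad (align 4)
@4: blocks [4B, align 4] → 8
@8: size [12B, align 4] → 20
@20: attrs [1B, align 1] → 21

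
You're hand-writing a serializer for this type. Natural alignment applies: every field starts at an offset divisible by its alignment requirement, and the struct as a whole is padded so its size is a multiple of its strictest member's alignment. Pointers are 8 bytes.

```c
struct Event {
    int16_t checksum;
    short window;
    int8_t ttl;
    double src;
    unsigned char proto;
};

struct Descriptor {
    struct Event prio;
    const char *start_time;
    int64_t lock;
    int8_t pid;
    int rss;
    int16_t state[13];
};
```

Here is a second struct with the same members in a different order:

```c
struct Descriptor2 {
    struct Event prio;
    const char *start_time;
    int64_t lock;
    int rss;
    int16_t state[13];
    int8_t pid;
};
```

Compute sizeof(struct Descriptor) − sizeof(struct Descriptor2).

Event: 0..2  checksum  (2B, 2-aligned); 2..4  window  (2B, 2-aligned); 4..5  ttl  (1B, 1-aligned); 5..8  -- padding (3B); 8..16  src  (8B, 8-aligned); 16..17  proto  (1B, 1-aligned); 17..24  -- tail padding (7B); sizeof = 24, alignof = 8
0..24  prio  (24B, 8-aligned)
24..32  start_time  (8B, 8-aligned)
32..40  lock  (8B, 8-aligned)
40..41  pid  (1B, 1-aligned)
41..44  -- padding (3B)
44..48  rss  (4B, 4-aligned)
48..74  state  (26B, 2-aligned)
74..80  -- tail padding (6B)
sizeof = 80, alignof = 8
— Descriptor2 —
0..24  prio  (24B, 8-aligned)
24..32  start_time  (8B, 8-aligned)
32..40  lock  (8B, 8-aligned)
40..44  rss  (4B, 4-aligned)
44..70  state  (26B, 2-aligned)
70..71  pid  (1B, 1-aligned)
71..72  -- tail padding (1B)
sizeof = 72, alignof = 8
80 − 72 = 8

8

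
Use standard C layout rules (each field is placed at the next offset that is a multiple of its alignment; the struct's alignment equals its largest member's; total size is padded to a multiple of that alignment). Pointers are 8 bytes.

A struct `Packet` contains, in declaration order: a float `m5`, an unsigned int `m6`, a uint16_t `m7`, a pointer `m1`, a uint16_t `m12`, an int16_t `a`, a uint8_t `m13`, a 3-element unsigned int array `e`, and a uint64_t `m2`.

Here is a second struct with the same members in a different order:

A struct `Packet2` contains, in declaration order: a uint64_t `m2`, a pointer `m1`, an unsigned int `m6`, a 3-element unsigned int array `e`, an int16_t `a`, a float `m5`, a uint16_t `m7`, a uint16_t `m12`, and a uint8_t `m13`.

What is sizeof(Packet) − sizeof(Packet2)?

0..4  m5  (4B, 4-aligned)
4..8  m6  (4B, 4-aligned)
8..10  m7  (2B, 2-aligned)
10..16  -- padding (6B)
16..24  m1  (8B, 8-aligned)
24..26  m12  (2B, 2-aligned)
26..28  a  (2B, 2-aligned)
28..29  m13  (1B, 1-aligned)
29..32  -- padding (3B)
32..44  e  (12B, 4-aligned)
44..48  -- padding (4B)
48..56  m2  (8B, 8-aligned)
sizeof = 56, alignof = 8
— Packet2 —
0..8  m2  (8B, 8-aligned)
8..16  m1  (8B, 8-aligned)
16..20  m6  (4B, 4-aligned)
20..32  e  (12B, 4-aligned)
32..34  a  (2B, 2-aligned)
34..36  -- padding (2B)
36..40  m5  (4B, 4-aligned)
40..42  m7  (2B, 2-aligned)
42..44  m12  (2B, 2-aligned)
44..45  m13  (1B, 1-aligned)
45..48  -- tail padding (3B)
sizeof = 48, alignof = 8
56 − 48 = 8

8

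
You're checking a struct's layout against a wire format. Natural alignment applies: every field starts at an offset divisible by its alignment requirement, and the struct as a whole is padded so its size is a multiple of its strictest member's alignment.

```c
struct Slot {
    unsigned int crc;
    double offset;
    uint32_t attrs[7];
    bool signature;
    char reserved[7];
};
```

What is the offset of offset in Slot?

0..4  crc  (4B, 4-aligned)
4..8  -- padding (4B)
8..16  offset  (8B, 8-aligned)

8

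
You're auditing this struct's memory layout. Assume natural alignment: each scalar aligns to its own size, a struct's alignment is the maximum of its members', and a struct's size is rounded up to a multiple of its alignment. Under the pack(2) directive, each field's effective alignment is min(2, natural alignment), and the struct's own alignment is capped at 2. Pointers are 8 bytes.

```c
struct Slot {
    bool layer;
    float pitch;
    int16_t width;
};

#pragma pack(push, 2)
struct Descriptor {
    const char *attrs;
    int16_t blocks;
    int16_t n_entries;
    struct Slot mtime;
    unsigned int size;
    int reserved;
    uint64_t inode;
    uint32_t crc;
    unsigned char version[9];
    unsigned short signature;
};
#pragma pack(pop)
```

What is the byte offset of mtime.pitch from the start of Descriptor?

Slot: layer at 0 (size 1, align 1) → ends 1; pad 3 to align 4 for pitch; pitch at 4 (size 4, align 4) → ends 8; width at 8 (size 2, align 2) → ends 10; tail pad 2 to reach multiple of 4; total 12 bytes, alignment 4
attrs at 0 (size 8, align 2) → ends 8
blocks at 8 (size 2, align 2) → ends 10
n_entries at 10 (size 2, align 2) → ends 12
mtime at 12 (size 12, align 2) → ends 24
within Slot: pitch at 4
12 + 4 = 16

16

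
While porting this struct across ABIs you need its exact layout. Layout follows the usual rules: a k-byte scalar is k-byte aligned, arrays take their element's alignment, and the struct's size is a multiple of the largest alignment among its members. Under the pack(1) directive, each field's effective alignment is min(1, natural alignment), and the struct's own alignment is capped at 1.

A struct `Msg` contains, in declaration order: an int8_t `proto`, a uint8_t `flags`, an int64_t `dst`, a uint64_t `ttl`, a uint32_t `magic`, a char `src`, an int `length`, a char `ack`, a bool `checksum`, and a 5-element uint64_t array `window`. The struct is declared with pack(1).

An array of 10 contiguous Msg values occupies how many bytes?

690

proto at 0 (size 1, align 1) → ends 1
flags at 1 (size 1, align 1) → ends 2
dst at 2 (size 8, align 1) → ends 10
ttl at 10 (size 8, align 1) → ends 18
magic at 18 (size 4, align 1) → ends 22
src at 22 (size 1, align 1) → ends 23
length at 23 (size 4, align 1) → ends 27
ack at 27 (size 1, align 1) → ends 28
checksum at 28 (size 1, align 1) → ends 29
window at 29 (size 40, align 1) → ends 69
total 69 bytes, alignment 1
array of 10: 10 × 69 = 690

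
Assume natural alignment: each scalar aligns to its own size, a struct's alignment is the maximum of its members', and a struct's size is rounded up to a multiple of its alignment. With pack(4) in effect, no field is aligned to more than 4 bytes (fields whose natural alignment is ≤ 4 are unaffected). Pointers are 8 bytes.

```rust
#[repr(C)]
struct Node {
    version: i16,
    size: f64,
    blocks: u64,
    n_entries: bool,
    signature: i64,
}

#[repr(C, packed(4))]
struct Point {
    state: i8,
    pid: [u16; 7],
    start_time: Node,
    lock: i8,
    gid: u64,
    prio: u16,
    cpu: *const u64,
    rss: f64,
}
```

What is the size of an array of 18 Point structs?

Node: @0: version [2B, align 2] → 2; +6 pad (align 8); @8: size [8B, align 8] → 16; @16: blocks [8B, align 8] → 24; @24: n_entries [1B, align 1] → 25; +7 pad (align 8); @32: signature [8B, align 8] → 40; size 40, align 8
@0: state [1B, align 1] → 1
+1 pad (align 2)
@2: pid [14B, align 2] → 16
@16: start_time [40B, align 4] → 56
@56: lock [1B, align 1] → 57
+3 pad (align 4)
@60: gid [8B, align 4] → 68
@68: prio [2B, align 2] → 70
+2 pad (align 4)
@72: cpu [8B, align 4] → 80
@80: rss [8B, align 4] → 88
size 88, align 4
array of 18: 18 × 88 = 1584

1584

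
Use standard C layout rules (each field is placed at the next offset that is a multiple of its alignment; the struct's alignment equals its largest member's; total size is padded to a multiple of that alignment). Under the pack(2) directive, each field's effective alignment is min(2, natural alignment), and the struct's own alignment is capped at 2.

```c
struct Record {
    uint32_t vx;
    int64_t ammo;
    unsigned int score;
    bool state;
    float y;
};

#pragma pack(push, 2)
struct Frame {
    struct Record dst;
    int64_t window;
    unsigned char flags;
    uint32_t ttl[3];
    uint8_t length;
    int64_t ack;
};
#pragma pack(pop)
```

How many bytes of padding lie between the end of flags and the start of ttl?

Record: @0: vx [4B, align 4] → 4; +4 pad (align 8); @8: ammo [8B, align 8] → 16; @16: score [4B, align 4] → 20; @20: state [1B, align 1] → 21; +3 pad (align 4); @24: y [4B, align 4] → 28; +4 tail pad (align 8); size 32, align 8
@0: dst [32B, align 2] → 32
@32: window [8B, align 2] → 40
@40: flags [1B, align 1] → 41
+1 pad (align 2)
@42: ttl [12B, align 2] → 54

1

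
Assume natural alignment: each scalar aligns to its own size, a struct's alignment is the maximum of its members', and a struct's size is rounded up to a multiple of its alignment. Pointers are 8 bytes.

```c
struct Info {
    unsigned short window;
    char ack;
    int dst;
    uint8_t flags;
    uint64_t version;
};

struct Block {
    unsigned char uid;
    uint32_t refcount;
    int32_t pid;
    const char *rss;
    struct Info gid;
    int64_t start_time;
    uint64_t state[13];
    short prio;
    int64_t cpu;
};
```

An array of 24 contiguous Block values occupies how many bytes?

4224

Info: 0..2  window  (2B, 2-aligned); 2..3  ack  (1B, 1-aligned); 3..4  -- padding (1B); 4..8  dst  (4B, 4-aligned); 8..9  flags  (1B, 1-aligned); 9..16  -- padding (7B); 16..24  version  (8B, 8-aligned); sizeof = 24, alignof = 8
0..1  uid  (1B, 1-aligned)
1..4  -- padding (3B)
4..8  refcount  (4B, 4-aligned)
8..12  pid  (4B, 4-aligned)
12..16  -- padding (4B)
16..24  rss  (8B, 8-aligned)
24..48  gid  (24B, 8-aligned)
48..56  start_time  (8B, 8-aligned)
56..160  state  (104B, 8-aligned)
160..162  prio  (2B, 2-aligned)
162..168  -- padding (6B)
168..176  cpu  (8B, 8-aligned)
sizeof = 176, alignof = 8
array of 24: 24 × 176 = 4224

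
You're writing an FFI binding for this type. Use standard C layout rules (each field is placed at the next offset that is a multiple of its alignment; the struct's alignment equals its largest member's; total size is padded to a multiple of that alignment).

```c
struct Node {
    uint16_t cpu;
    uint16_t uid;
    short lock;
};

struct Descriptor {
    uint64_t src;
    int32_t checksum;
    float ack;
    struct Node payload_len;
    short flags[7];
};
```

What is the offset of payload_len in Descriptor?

Node: cpu at 0 (size 2, align 2) → ends 2; uid at 2 (size 2, align 2) → ends 4; lock at 4 (size 2, align 2) → ends 6; total 6 bytes, alignment 2
src at 0 (size 8, align 8) → ends 8
checksum at 8 (size 4, align 4) → ends 12
ack at 12 (size 4, align 4) → ends 16
payload_len at 16 (size 6, align 2) → ends 22

16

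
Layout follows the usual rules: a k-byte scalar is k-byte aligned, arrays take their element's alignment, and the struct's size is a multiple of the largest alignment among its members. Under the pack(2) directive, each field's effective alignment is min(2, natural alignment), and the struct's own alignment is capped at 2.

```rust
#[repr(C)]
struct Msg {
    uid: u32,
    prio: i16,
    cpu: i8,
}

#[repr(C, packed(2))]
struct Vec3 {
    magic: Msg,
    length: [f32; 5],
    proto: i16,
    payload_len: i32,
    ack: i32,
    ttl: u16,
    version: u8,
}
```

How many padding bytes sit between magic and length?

Msg: uid at 0 (size 4, align 4) → ends 4; prio at 4 (size 2, align 2) → ends 6; cpu at 6 (size 1, align 1) → ends 7; tail pad 1 to reach multiple of 4; total 8 bytes, alignment 4
magic at 0 (size 8, align 2) → ends 8
length at 8 (size 20, align 2) → ends 28

0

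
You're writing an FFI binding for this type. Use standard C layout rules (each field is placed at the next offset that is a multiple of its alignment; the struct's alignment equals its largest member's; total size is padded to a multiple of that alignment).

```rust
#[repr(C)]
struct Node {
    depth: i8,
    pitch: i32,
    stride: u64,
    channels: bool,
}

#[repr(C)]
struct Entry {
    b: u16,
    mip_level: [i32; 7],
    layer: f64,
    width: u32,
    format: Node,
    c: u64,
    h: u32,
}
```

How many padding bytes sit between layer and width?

Node: depth at 0 (size 1, align 1) → ends 1; pad 3 to align 4 for pitch; pitch at 4 (size 4, align 4) → ends 8; stride at 8 (size 8, align 8) → ends 16; channels at 16 (size 1, align 1) → ends 17; tail pad 7 to reach multiple of 8; total 24 bytes, alignment 8
b at 0 (size 2, align 2) → ends 2
pad 2 to align 4 for mip_level
mip_level at 4 (size 28, align 4) → ends 32
layer at 32 (size 8, align 8) → ends 40
width at 40 (size 4, align 4) → ends 44

0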